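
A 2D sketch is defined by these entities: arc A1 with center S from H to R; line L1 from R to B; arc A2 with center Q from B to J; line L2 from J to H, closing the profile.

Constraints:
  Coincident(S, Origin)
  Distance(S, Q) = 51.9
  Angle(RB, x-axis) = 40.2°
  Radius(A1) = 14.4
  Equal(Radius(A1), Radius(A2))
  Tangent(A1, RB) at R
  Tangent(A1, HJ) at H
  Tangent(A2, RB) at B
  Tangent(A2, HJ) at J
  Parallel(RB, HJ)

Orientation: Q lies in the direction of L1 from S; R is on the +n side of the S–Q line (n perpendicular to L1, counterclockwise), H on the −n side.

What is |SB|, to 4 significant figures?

53.86

The slot axis is L1's direction at 40.2°, so u = (cos 40.2°, sin 40.2°) = (0.7638, 0.6455) and n = (−sin 40.2°, cos 40.2°) = (-0.6455, 0.7638). S is at the origin and Q lies 51.9 along u from S, so Q = 51.9·u = (39.64, 33.50). Tangency of A1 to both parallel lines with radius 14.4 puts R and H at S ± 14.4·n: R = (-9.295, 11.00), H = (9.295, -11.00). Equal radii place B and J the same way about Q: B = Q + 14.4·n = (30.35, 44.50), J = Q − 14.4·n = (48.94, 22.50). Then |SB| = |B − S| = 53.86.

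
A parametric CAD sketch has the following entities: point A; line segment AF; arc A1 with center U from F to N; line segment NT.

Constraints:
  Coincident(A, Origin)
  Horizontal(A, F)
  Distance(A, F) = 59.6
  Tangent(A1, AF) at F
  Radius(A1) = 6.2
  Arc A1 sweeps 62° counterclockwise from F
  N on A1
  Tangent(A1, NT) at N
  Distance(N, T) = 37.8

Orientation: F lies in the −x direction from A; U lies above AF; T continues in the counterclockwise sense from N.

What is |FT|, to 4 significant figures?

43.40

A is at the origin; AF is horizontal with |AF| = 59.6 and F on the −x side, so F = (-59.60, 0.000). The tangent condition forces UF to be normal to AF, so U = F + (0, 6.2) = (-59.60, 6.200). On A1, F sits at bearing -90° from U; a 62° counterclockwise sweep puts N at bearing -28°, so N = U + 6.2·(cos -28°, sin -28°) = (-54.13, 3.289). A1 meets NT tangentially, so UN is at right angles to NT, so NT runs along (−sin -28°, cos -28°); with |NT| = 37.8, T = (-36.38, 36.66). Then |FT| = |T − F| = 43.40.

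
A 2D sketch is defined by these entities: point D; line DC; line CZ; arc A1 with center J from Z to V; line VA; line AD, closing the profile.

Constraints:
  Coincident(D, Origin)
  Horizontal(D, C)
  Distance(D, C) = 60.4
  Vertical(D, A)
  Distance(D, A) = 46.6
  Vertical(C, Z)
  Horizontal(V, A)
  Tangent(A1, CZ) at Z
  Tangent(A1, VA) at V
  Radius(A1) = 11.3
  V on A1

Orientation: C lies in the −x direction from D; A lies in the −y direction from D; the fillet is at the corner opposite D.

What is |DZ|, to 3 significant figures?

70.0

D is at the origin; DC is horizontal with |DC| = 60.4 and C on the −x side, so C = (-60.4, 0.00). DA is vertical with |DA| = 46.6 and A on the −y side, so A = (0.00, -46.6). The virtual corner opposite D is at (-60.4, -46.6). The tangent condition forces JZ to be normal to CZ and A1 meets VA tangentially, so JV is at right angles to VA, with radius 11.3, so the center J sits 11.3 in from both sides at J = (-49.1, -35.3). That places the tangent points at Z = (-60.4, -35.3) on CZ and V = (-49.1, -46.6) on VA. Then |DZ| = |Z − D| = 70.0.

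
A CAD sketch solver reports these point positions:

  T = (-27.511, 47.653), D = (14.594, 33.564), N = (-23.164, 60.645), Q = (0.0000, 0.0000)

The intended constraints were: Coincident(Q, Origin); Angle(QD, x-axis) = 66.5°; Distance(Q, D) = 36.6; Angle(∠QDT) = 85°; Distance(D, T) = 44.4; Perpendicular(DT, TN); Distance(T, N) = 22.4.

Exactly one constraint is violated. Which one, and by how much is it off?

Distance(T, N) = 22.4 — off by 8.70.

Q = (0.00, 0.00) ✓; QD at 66.50° ✓; |QD| = 36.60 ✓; ∠QDT = 85.00° ✓; |DT| = 44.40 ✓; ∠(DT, TN) = 90.00° ✓; |TN| = 13.70 ✗.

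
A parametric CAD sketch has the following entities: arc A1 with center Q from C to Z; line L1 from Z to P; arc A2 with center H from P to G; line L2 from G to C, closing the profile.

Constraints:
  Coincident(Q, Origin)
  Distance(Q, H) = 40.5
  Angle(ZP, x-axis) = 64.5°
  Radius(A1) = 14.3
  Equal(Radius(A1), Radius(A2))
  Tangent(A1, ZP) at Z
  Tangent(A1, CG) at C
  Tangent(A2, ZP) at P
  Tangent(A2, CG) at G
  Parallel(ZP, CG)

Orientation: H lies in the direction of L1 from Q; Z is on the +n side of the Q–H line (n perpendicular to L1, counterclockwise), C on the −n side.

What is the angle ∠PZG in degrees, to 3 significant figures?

35.2°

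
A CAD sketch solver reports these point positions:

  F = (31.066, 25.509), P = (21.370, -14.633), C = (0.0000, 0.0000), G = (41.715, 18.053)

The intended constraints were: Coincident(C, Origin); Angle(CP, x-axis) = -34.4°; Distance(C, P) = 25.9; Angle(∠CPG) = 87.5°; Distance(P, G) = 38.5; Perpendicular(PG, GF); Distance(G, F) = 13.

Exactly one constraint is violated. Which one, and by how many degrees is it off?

Perpendicular(PG, GF) — off by 3.10°.

C = (0.00, 0.00) ✓; CP at -34.40° ✓; |CP| = 25.90 ✓; ∠CPG = 87.50° ✓; |PG| = 38.50 ✓; ∠(PG, GF) = 86.90° ✗; |GF| = 13.00 ✓.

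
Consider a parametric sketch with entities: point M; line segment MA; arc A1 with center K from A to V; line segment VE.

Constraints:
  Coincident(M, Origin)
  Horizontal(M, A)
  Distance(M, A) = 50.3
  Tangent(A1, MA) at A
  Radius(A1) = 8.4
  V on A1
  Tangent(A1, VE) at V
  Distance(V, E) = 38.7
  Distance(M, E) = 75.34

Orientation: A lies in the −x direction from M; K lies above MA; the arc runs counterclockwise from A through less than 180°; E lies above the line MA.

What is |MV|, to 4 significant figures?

44.30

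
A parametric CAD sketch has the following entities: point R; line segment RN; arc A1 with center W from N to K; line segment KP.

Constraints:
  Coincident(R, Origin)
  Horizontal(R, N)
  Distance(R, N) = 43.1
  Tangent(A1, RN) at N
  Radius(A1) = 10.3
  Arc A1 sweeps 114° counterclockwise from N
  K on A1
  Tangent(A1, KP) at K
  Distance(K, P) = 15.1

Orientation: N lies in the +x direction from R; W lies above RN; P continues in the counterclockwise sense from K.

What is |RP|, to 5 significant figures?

54.313

On A1, N sits at bearing -90° from W; a 114° counterclockwise sweep puts K at bearing 24°, so K = W + 10.3·(cos 24°, sin 24°) = (52.510, 14.489). The tangent condition forces WK to be normal to KP, so KP runs along (−sin 24°, cos 24°); with |KP| = 15.1, P = (46.368, 28.284). Then |RP| = |P − R| = 54.313.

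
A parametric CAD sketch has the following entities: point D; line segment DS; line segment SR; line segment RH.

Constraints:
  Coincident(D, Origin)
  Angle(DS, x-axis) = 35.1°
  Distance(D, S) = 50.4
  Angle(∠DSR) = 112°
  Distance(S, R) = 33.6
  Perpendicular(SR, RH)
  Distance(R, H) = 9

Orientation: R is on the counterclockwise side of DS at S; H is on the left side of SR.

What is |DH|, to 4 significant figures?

64.64

∠DSR = 112.0°, so SR runs at 35.1° + (180° − 112.0°) = 103.1° from the x-axis; with |SR| = 33.6, R = S + 33.6·(cos 103.1°, sin 103.1°) = (33.62, 61.71). The perpendicularity gives RH at right angles to SR; with |RH| = 9.0 on the left of SR, H = R + 9.0·(-0.9740, -0.2267) = (24.85, 59.67). Then |DH| = |H − D| = 64.64.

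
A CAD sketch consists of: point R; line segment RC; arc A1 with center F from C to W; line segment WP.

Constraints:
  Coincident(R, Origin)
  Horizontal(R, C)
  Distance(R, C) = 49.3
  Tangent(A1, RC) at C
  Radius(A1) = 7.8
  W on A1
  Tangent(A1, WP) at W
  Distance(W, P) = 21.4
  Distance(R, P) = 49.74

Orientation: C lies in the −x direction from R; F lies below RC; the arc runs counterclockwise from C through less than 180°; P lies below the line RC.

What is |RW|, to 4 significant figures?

56.57

Checks: |FW| = 7.800 ✓; ∠(FW, WP) = 90.00° ✓; |WP| = 21.40 ✓; |RP| = 49.74 ✓.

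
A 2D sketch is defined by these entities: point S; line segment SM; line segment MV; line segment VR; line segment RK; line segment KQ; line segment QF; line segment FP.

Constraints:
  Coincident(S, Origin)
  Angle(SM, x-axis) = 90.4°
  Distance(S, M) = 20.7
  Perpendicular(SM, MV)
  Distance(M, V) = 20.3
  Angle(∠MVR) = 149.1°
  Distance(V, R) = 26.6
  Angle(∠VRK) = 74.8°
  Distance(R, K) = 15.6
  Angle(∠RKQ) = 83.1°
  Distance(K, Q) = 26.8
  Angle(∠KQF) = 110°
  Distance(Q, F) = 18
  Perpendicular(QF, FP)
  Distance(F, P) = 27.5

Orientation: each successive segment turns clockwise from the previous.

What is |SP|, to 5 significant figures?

51.759

∠KQF = 110.0° gives QF at 57.400° from the x-axis; with |QF| = 18.0, F = (25.330, 32.900). The perpendicularity gives FP at right angles to QF, so FP runs at -32.600°; with |FP| = 27.5, P = (48.497, 18.084). Then |SP| = |P − S| = 51.759.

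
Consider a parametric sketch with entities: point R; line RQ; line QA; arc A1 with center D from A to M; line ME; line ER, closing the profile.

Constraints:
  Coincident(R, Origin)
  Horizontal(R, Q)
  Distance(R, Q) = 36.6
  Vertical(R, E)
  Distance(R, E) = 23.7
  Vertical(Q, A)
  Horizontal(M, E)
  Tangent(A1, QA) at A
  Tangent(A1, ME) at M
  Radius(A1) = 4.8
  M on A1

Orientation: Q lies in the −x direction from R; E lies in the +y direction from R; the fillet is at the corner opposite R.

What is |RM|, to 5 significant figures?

39.660

R is at the origin; R and Q share the same y with |RQ| = 36.6 and Q on the −x side, so Q = (-36.600, 0.0000). RE is vertical with |RE| = 23.7 and E on the +y side, so E = (0.0000, 23.700). The virtual corner opposite R is at (-36.600, 23.700). Since A1 is tangent to QA there, DA ⟂ QA and the tangent condition forces DM to be normal to ME, with radius 4.8, so the center D sits 4.8 in from both sides at D = (-31.800, 18.900). That places the tangent points at A = (-36.600, 18.900) on QA and M = (-31.800, 23.700) on ME. Then |RM| = |M − R| = 39.660.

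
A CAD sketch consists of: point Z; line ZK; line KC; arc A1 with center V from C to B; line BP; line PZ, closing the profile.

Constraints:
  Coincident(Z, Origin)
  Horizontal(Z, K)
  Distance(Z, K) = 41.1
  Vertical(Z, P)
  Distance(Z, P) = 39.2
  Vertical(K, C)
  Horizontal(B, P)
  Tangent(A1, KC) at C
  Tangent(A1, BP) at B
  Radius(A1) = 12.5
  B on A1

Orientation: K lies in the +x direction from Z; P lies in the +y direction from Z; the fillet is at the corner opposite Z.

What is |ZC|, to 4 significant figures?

49.01

Z is at the origin; ZK is horizontal with |ZK| = 41.1 and K on the +x side, so K = (41.10, 0.000). Z and P share the same x with |ZP| = 39.2 and P on the +y side, so P = (0.000, 39.20). The virtual corner opposite Z is at (41.10, 39.20). A1 meets KC tangentially, so VC is at right angles to KC and the tangent condition forces VB to be normal to BP, with radius 12.5, so the center V sits 12.5 in from both sides at V = (28.60, 26.70). That places the tangent points at C = (41.10, 26.70) on KC and B = (28.60, 39.20) on BP. Then |ZC| = |C − Z| = 49.01.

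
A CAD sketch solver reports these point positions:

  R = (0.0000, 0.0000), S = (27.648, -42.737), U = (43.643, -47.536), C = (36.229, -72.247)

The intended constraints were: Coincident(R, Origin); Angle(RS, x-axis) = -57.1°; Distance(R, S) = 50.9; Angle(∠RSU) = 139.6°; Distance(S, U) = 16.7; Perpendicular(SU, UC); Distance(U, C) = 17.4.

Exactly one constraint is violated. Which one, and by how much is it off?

Distance(U, C) = 17.4 — off by 8.40.

R = (0.00, 0.00) ✓; RS at -57.10° ✓; |RS| = 50.90 ✓; ∠RSU = 139.6° ✓; |SU| = 16.70 ✓; ∠(SU, UC) = 90.00° ✓; |UC| = 25.80 ✗.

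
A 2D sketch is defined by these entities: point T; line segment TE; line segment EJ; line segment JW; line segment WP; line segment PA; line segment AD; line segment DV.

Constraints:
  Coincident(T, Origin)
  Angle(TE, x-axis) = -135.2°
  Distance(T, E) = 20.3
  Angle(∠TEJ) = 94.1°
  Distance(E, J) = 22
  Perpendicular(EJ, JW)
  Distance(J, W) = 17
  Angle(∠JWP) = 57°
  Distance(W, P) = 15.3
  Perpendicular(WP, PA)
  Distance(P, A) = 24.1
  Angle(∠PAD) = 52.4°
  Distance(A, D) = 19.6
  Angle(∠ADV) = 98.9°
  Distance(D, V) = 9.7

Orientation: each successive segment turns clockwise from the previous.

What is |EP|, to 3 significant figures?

12.6

T is at the origin; TE runs at -135.2° with length 20.3, so E = (-14.4, -14.3). ∠TEJ = 94.1° gives EJ at 139° from the x-axis; with |EJ| = 22.0, J = (-31.0, 0.158). EJ is perpendicular to JW, so JW runs at 48.9°; with |JW| = 17.0, W = (-19.8, 13.0). ∠JWP = 57.0° gives WP at -74.1° from the x-axis; with |WP| = 15.3, P = (-15.6, -1.75). Then |EP| = |P − E| = 12.6.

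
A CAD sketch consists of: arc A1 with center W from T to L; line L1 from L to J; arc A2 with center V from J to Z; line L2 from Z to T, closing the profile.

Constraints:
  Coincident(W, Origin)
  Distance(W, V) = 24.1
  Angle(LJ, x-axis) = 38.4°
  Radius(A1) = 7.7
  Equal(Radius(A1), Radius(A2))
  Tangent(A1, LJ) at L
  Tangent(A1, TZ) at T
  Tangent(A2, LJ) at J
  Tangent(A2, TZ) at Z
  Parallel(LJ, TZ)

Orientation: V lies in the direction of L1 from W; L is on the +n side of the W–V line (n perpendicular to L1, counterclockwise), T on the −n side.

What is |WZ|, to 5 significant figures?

25.300

Tangency of A1 to both parallel lines with radius 7.7 puts L and T at W ± 7.7·n: L = (-4.7828, 6.0344), T = (4.7828, -6.0344). Equal radii place J and Z the same way about V: J = V + 7.7·n = (14.104, 21.004), Z = V − 7.7·n = (23.670, 8.9352). Then |WZ| = |Z − W| = 25.300.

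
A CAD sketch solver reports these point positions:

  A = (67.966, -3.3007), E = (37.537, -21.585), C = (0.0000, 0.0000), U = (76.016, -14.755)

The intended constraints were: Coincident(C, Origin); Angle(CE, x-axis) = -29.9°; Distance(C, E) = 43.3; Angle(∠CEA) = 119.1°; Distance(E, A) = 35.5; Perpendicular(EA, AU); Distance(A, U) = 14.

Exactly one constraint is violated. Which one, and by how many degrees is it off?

Perpendicular(EA, AU) — off by 4.10°.

C = (0.00, 0.00) ✓; CE at -29.90° ✓; |CE| = 43.30 ✓; ∠CEA = 119.1° ✓; |EA| = 35.50 ✓; ∠(EA, AU) = 85.90° ✗; |AU| = 14.00 ✓.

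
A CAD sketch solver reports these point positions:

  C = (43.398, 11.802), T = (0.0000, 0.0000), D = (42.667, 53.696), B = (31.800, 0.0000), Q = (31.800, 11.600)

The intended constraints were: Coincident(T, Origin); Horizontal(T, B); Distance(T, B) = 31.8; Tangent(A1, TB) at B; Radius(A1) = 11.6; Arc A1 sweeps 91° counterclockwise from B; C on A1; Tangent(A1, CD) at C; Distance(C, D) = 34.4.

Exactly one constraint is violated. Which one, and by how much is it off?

Distance(C, D) = 34.4 — off by 7.50.

T = (0.00, 0.00) ✓; T.y = 0.00, B.y = 0.00 ✓; |TB| = 31.80 ✓; ∠(QB, BT) = 90.00° ✓; |QB| = 11.60 ✓; bearing(Q→C) − bearing(Q→B) = 91.00° ✓; |QC| = 11.60 ✓; ∠(QC, CD) = 90.00° ✓; |CD| = 41.90 ✗.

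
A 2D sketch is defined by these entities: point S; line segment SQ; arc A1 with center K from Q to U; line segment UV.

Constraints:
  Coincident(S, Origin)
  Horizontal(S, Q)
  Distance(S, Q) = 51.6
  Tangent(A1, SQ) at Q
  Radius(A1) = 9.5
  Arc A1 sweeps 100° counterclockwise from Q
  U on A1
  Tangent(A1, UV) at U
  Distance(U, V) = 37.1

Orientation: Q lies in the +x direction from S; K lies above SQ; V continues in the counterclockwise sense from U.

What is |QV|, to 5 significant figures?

47.775

S is at the origin; S and Q share the same y with |SQ| = 51.6 and Q on the +x side, so Q = (51.600, 0.0000). Since A1 is tangent to SQ there, KQ ⟂ SQ, so K = Q + (0, 9.5) = (51.600, 9.5000). On A1, Q sits at bearing -90° from K; a 100° counterclockwise sweep puts U at bearing 10°, so U = K + 9.5·(cos 10°, sin 10°) = (60.956, 11.150). Since A1 is tangent to UV there, KU ⟂ UV, so UV runs along (−sin 10°, cos 10°); with |UV| = 37.1, V = (54.513, 47.686). Then |QV| = |V − Q| = 47.775.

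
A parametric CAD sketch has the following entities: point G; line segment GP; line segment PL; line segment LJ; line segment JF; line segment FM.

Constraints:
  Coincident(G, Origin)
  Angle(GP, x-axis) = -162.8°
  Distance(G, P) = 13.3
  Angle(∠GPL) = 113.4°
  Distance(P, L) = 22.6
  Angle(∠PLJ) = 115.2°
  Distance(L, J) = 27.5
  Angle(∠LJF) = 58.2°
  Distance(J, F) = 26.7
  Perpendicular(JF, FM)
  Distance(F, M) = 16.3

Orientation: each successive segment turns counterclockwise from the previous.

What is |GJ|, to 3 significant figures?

41.6

∠GPL = 113.4° gives PL at -96.2° from the x-axis; with |PL| = 22.6, L = (-15.1, -26.4). ∠PLJ = 115.2° gives LJ at -31.4° from the x-axis; with |LJ| = 27.5, J = (8.33, -40.7). Then |GJ| = |J − G| = 41.6.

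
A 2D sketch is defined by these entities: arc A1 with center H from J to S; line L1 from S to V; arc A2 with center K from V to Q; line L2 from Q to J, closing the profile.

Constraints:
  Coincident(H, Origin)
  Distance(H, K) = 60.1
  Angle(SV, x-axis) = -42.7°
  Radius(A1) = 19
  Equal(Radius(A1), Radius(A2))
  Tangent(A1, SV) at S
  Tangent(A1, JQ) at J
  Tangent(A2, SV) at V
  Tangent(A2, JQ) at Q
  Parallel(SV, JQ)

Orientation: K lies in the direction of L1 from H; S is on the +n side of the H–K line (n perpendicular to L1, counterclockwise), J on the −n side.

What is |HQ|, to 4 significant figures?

63.03

Tangency of A1 to both parallel lines with radius 19.0 puts S and J at H ± 19.0·n: S = (12.89, 13.96), J = (-12.89, -13.96). Equal radii place V and Q the same way about K: V = K + 19.0·n = (57.05, -26.79), Q = K − 19.0·n = (31.28, -54.72). Then |HQ| = |Q − H| = 63.03.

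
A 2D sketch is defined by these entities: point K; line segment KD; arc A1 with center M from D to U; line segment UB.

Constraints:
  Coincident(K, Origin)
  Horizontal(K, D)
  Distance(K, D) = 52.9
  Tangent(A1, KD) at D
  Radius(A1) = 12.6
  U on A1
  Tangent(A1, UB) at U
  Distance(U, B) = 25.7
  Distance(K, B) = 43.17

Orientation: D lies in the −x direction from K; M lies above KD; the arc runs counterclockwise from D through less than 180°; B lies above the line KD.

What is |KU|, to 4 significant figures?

42.12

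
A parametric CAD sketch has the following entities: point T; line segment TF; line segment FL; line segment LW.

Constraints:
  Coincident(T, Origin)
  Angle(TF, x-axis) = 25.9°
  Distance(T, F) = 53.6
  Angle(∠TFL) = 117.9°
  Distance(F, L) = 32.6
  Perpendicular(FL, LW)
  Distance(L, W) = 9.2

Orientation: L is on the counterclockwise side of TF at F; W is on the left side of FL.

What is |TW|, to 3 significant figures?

69.2

T is at the origin; TF runs at 25.9° with length 53.6, so F = 53.6·(cos 25.9°, sin 25.9°) = (48.2, 23.4). ∠TFL = 117.9°, so FL runs at 25.9° + (180° − 117.9°) = 88.0° from the x-axis; with |FL| = 32.6, L = F + 32.6·(cos 88.0°, sin 88.0°) = (49.4, 56.0). The perpendicularity gives LW at right angles to FL; with |LW| = 9.2 on the left of FL, W = L + 9.2·(-0.999, 0.0349) = (40.2, 56.3). Then |TW| = |W − T| = 69.2.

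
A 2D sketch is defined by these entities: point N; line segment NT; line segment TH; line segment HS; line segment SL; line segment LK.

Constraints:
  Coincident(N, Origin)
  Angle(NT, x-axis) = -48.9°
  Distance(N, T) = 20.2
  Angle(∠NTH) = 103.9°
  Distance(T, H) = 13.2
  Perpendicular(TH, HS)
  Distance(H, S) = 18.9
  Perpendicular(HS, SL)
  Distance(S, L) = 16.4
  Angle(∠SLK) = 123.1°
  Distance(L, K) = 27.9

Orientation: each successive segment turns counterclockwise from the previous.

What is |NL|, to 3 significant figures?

1.80

The perpendicularity gives HS at right angles to TH, so HS runs at 117°; with |HS| = 18.9, S = (16.4, 7.62). HS ⟂ SL, so SL runs at -153°; with |SL| = 16.4, L = (1.79, 0.125). Then |NL| = |L − N| = 1.80.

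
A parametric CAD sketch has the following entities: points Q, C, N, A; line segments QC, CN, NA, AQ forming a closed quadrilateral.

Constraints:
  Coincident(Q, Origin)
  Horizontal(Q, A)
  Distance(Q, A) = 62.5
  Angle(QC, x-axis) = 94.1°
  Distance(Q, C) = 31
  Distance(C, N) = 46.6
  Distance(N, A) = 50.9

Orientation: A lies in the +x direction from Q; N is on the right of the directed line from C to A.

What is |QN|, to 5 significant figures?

18.609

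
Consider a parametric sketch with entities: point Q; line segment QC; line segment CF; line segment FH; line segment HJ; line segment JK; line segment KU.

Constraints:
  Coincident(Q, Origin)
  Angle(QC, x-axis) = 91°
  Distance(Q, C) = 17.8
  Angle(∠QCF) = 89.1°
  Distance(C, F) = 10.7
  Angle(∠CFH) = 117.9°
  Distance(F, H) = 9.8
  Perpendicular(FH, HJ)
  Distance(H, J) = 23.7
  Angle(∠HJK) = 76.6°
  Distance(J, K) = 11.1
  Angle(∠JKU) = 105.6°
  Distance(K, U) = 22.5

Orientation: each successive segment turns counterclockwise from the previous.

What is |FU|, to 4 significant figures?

2.303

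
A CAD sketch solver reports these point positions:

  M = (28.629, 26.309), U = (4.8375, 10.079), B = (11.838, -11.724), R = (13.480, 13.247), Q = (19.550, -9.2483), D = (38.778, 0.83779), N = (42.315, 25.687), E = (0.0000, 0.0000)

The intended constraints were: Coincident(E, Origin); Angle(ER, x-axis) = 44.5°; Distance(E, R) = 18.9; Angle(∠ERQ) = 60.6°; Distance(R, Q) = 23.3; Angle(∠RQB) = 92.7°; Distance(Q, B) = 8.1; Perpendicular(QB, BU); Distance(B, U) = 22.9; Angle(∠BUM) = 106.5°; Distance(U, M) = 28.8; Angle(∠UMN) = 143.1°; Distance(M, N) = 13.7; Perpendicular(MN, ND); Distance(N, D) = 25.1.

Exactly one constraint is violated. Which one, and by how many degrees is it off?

Perpendicular(MN, ND) — off by 5.50°.

E = (0.00, 0.00) ✓; ER at 44.50° ✓; |ER| = 18.90 ✓; ∠ERQ = 60.60° ✓; |RQ| = 23.30 ✓; ∠RQB = 92.70° ✓; |QB| = 8.100 ✓; ∠(QB, BU) = 90.00° ✓; |BU| = 22.90 ✓; ∠BUM = 106.5° ✓; |UM| = 28.80 ✓; ∠UMN = 143.1° ✓; |MN| = 13.70 ✓; ∠(MN, ND) = 95.50° ✗; |ND| = 25.10 ✓.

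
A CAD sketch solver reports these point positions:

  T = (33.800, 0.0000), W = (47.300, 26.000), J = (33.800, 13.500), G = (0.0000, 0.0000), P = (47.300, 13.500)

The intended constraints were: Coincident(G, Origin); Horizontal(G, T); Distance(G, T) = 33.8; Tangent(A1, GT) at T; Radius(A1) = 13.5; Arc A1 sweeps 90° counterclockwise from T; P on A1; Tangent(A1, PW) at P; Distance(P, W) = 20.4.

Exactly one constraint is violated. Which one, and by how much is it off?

Distance(P, W) = 20.4 — off by 7.90.

G = (0.00, 0.00) ✓; G.y = 0.00, T.y = 0.00 ✓; |GT| = 33.80 ✓; ∠(JT, TG) = 90.00° ✓; |JT| = 13.50 ✓; bearing(J→P) − bearing(J→T) = 90.00° ✓; |JP| = 13.50 ✓; ∠(JP, PW) = 90.00° ✓; |PW| = 12.50 ✗.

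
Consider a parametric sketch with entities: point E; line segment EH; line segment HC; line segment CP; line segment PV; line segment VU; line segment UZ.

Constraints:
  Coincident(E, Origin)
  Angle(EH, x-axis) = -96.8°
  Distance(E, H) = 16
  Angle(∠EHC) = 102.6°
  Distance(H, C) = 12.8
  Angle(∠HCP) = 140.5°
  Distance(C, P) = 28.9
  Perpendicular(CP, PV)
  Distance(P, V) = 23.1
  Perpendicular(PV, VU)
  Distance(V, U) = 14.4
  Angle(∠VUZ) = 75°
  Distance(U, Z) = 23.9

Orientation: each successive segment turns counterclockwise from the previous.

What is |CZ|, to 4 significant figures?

20.69

The perpendicularity gives VU at right angles to PV, so VU runs at -159.9°; with |VU| = 14.4, U = (15.86, 6.537). ∠VUZ = 75.0° gives UZ at -54.90° from the x-axis; with |UZ| = 23.9, Z = (29.60, -13.02). Then |CZ| = |Z − C| = 20.69.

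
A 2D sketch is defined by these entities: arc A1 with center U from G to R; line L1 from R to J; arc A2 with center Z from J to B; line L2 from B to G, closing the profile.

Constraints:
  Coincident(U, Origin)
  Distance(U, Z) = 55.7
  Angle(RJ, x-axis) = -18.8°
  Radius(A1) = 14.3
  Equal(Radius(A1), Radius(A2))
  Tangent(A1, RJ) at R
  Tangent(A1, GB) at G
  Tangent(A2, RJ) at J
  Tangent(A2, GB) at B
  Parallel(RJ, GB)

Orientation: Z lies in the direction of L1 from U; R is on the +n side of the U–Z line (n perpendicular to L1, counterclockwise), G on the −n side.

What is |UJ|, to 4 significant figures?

57.51

The slot axis is L1's direction at -18.8°, so u = (cos -18.8°, sin -18.8°) = (0.9466, -0.3223) and n = (−sin -18.8°, cos -18.8°) = (0.3223, 0.9466). U is at the origin and Z lies 55.7 along u from U, so Z = 55.7·u = (52.73, -17.95). Tangency of A1 to both parallel lines with radius 14.3 puts R and G at U ± 14.3·n: R = (4.608, 13.54), G = (-4.608, -13.54). Equal radii place J and B the same way about Z: J = Z + 14.3·n = (57.34, -4.413), B = Z − 14.3·n = (48.12, -31.49). Then |UJ| = |J − U| = 57.51.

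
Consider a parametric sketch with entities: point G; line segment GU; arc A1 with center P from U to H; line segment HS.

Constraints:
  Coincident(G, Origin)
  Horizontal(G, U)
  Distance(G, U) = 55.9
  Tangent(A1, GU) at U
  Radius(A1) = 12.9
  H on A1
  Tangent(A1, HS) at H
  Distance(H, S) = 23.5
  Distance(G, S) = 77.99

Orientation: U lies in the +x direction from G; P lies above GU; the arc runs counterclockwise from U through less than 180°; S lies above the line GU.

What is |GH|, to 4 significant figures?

69.97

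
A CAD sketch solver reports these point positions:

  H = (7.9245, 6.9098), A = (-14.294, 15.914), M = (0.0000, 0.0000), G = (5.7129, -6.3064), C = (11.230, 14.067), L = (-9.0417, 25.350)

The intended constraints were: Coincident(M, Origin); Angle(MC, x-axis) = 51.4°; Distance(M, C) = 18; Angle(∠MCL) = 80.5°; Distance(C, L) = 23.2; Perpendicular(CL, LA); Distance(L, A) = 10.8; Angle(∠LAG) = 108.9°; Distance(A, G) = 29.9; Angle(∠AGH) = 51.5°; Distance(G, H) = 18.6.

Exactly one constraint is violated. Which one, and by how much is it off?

Distance(G, H) = 18.6 — off by 5.20.

M = (0.00, 0.00) ✓; MC at 51.40° ✓; |MC| = 18.00 ✓; ∠MCL = 80.50° ✓; |CL| = 23.20 ✓; ∠(CL, LA) = 90.00° ✓; |LA| = 10.80 ✓; ∠LAG = 108.9° ✓; |AG| = 29.90 ✓; ∠AGH = 51.50° ✓; |GH| = 13.40 ✗.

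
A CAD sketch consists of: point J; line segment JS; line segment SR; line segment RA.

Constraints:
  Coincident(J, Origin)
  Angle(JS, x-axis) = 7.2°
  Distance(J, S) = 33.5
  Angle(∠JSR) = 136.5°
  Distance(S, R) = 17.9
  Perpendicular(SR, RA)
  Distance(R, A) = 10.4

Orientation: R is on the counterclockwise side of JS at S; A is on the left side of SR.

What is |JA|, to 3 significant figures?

44.1

J is at the origin; JS runs at 7.2° with length 33.5, so S = 33.5·(cos 7.2°, sin 7.2°) = (33.2, 4.20). ∠JSR = 136.5°, so SR runs at 7.2° + (180° − 136.5°) = 50.7° from the x-axis; with |SR| = 17.9, R = S + 17.9·(cos 50.7°, sin 50.7°) = (44.6, 18.1). SR is perpendicular to RA; with |RA| = 10.4 on the left of SR, A = R + 10.4·(-0.774, 0.633) = (36.5, 24.6). Then |JA| = |A − J| = 44.1.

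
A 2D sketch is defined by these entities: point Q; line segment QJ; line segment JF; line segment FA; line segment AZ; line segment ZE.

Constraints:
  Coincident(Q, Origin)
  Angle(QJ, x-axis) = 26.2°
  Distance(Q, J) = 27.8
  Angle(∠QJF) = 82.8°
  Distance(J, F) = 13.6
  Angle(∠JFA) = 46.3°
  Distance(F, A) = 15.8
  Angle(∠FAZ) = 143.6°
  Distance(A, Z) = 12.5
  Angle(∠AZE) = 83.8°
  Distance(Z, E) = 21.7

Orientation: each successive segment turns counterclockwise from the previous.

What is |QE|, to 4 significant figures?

38.50

∠FAZ = 143.6° gives AZ at -66.50° from the x-axis; with |AZ| = 12.5, Z = (18.91, -3.237). ∠AZE = 83.8° gives ZE at 29.70° from the x-axis; with |ZE| = 21.7, E = (37.76, 7.515). Then |QE| = |E − Q| = 38.50.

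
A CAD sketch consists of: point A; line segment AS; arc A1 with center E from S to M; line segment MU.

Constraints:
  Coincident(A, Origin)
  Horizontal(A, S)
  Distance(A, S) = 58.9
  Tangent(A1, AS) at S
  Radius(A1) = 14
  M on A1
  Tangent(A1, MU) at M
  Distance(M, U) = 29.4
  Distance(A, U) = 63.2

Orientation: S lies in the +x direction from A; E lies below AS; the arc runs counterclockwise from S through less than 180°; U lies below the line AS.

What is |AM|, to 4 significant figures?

47.14

A is at the origin; AS is horizontal with |AS| = 58.9 and S on the +x side, so S = (58.90, 0.000). Tangency of A1 to AS means the radius ES is perpendicular to AS, so E = S + (0, -14) = (58.90, -14.00). Since EM ⟂ MU (tangency), |EU| = √(14.0² + 29.4²) = 32.56 regardless of where M sits on A1. So U lies on both circle(A, 63.2) and circle(E, 32.56); the below-AS intersection is U = (45.62, -43.73). M is the foot of the tangent from U: M = (44.90, -14.34).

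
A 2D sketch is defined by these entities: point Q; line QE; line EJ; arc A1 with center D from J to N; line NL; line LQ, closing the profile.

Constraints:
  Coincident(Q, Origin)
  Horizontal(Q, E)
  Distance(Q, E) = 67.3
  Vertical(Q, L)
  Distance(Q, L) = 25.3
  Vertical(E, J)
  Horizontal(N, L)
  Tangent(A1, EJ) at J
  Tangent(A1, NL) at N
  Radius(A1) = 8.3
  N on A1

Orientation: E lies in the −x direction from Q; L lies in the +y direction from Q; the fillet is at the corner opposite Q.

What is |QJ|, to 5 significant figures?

69.414

The virtual corner opposite Q is at (-67.300, 25.300). The tangent condition forces DJ to be normal to EJ and A1 meets NL tangentially, so DN is at right angles to NL, with radius 8.3, so the center D sits 8.3 in from both sides at D = (-59.000, 17.000). That places the tangent points at J = (-67.300, 17.000) on EJ and N = (-59.000, 25.300) on NL. Then |QJ| = |J − Q| = 69.414.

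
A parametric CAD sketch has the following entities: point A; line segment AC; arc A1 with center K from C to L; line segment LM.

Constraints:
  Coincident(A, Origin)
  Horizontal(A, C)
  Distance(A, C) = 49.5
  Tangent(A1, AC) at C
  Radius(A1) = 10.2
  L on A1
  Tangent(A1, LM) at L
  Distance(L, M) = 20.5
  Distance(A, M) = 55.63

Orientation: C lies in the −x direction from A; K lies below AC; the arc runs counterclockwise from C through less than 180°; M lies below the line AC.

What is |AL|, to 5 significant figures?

59.871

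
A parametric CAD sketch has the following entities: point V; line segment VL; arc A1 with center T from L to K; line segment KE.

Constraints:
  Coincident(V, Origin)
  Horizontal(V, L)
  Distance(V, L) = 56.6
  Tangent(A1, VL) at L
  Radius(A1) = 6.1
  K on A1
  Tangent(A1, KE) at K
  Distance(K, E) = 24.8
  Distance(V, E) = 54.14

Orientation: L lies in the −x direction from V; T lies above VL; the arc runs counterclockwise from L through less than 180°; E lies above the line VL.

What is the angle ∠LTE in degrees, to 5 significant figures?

154.53°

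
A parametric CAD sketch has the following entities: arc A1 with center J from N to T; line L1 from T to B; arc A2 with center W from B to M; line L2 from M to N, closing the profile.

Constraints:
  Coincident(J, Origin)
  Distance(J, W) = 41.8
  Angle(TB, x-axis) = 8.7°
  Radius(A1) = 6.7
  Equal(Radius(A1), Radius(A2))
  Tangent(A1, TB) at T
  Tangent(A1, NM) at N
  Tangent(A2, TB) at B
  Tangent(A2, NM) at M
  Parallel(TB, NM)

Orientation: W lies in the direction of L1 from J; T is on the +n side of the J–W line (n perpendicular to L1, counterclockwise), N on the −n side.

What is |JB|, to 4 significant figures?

42.33

The slot axis is L1's direction at 8.7°, so u = (cos 8.7°, sin 8.7°) = (0.9885, 0.1513) and n = (−sin 8.7°, cos 8.7°) = (-0.1513, 0.9885). J is at the origin and W lies 41.8 along u from J, so W = 41.8·u = (41.32, 6.323). Tangency of A1 to both parallel lines with radius 6.7 puts T and N at J ± 6.7·n: T = (-1.013, 6.623), N = (1.013, -6.623). Equal radii place B and M the same way about W: B = W + 6.7·n = (40.31, 12.95), M = W − 6.7·n = (42.33, -0.3002). Then |JB| = |B − J| = 42.33.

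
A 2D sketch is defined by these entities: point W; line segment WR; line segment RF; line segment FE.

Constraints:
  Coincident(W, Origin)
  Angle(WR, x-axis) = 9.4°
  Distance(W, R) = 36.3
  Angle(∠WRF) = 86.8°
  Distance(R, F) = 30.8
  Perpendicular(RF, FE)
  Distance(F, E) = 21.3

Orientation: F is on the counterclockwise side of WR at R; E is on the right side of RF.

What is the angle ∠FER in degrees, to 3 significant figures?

55.3°

W is at the origin; WR runs at 9.4° with length 36.3, so R = 36.3·(cos 9.4°, sin 9.4°) = (35.8, 5.93). ∠WRF = 86.8°, so RF runs at 9.4° + (180° − 86.8°) = 103° from the x-axis; with |RF| = 30.8, F = R + 30.8·(cos 103°, sin 103°) = (29.1, 36.0). RF is perpendicular to FE; with |FE| = 21.3 on the right of RF, E = F + 21.3·(0.976, 0.218) = (49.9, 40.6). Then cos ∠FER = EF·ER / (|EF||ER|), giving 55.3°.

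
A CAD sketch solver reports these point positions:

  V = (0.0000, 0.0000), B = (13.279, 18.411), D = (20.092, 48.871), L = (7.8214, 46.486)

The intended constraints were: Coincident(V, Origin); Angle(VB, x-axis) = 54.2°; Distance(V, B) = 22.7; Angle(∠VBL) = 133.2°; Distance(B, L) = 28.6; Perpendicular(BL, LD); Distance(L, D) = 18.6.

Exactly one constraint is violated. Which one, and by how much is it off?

Distance(L, D) = 18.6 — off by 6.10.

V = (0.00, 0.00) ✓; VB at 54.20° ✓; |VB| = 22.70 ✓; ∠VBL = 133.2° ✓; |BL| = 28.60 ✓; ∠(BL, LD) = 90.00° ✓; |LD| = 12.50 ✗.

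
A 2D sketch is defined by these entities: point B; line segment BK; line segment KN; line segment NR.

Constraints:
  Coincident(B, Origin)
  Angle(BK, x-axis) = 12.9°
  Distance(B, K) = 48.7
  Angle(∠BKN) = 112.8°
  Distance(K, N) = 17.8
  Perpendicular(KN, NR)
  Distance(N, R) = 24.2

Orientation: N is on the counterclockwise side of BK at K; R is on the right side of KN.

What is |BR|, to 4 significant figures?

78.22

B is at the origin; BK runs at 12.9° with length 48.7, so K = 48.7·(cos 12.9°, sin 12.9°) = (47.47, 10.87). ∠BKN = 112.8°, so KN runs at 12.9° + (180° − 112.8°) = 80.10° from the x-axis; with |KN| = 17.8, N = K + 17.8·(cos 80.10°, sin 80.10°) = (50.53, 28.41). The perpendicularity gives NR at right angles to KN; with |NR| = 24.2 on the right of KN, R = N + 24.2·(0.9851, -0.1719) = (74.37, 24.25). Then |BR| = |R − B| = 78.22.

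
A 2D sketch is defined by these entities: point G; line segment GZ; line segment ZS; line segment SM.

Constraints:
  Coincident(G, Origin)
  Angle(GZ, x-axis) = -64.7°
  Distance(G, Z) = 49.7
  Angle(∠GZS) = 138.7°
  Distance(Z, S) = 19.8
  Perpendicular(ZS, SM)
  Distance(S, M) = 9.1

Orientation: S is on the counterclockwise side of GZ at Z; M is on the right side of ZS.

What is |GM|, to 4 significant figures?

70.86

G is at the origin; GZ runs at -64.7° with length 49.7, so Z = 49.7·(cos -64.7°, sin -64.7°) = (21.24, -44.93). ∠GZS = 138.7°, so ZS runs at -64.7° + (180° − 138.7°) = -23.40° from the x-axis; with |ZS| = 19.8, S = Z + 19.8·(cos -23.40°, sin -23.40°) = (39.41, -52.80). The perpendicularity gives SM at right angles to ZS; with |SM| = 9.1 on the right of ZS, M = S + 9.1·(-0.3971, -0.9178) = (35.80, -61.15). Then |GM| = |M − G| = 70.86.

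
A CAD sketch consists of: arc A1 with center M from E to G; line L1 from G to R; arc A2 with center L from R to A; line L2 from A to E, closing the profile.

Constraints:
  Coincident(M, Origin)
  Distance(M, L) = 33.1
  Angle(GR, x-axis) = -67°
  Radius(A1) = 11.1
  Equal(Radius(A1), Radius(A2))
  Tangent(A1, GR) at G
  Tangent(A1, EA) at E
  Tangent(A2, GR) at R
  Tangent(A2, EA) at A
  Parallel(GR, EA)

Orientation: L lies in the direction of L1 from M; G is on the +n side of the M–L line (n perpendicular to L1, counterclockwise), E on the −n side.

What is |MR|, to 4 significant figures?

34.91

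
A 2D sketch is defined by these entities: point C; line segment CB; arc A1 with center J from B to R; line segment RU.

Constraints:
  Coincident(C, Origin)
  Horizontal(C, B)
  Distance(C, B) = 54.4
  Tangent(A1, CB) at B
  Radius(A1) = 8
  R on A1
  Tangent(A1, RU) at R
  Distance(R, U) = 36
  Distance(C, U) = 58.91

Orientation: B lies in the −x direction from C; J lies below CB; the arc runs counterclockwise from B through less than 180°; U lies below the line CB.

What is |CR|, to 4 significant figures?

62.30

Checks: |JB| = 8.000 ✓; |JR| = 8.000 ✓; ∠(JR, RU) = 90.00° ✓; |RU| = 36.00 ✓; |CU| = 58.91 ✓.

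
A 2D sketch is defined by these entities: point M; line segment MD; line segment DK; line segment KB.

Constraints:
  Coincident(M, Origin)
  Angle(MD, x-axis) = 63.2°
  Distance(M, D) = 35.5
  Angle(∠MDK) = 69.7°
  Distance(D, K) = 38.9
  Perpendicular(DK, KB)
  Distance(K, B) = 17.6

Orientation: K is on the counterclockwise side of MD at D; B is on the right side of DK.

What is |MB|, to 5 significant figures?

57.420

M is at the origin; MD runs at 63.2° with length 35.5, so D = 35.5·(cos 63.2°, sin 63.2°) = (16.006, 31.687). ∠MDK = 69.7°, so DK runs at 63.2° + (180° − 69.7°) = 173.50° from the x-axis; with |DK| = 38.9, K = D + 38.9·(cos 173.50°, sin 173.50°) = (-22.644, 36.090). DK is perpendicular to KB; with |KB| = 17.6 on the right of DK, B = K + 17.6·(0.11320, 0.99357) = (-20.651, 53.577). Then |MB| = |B − M| = 57.420.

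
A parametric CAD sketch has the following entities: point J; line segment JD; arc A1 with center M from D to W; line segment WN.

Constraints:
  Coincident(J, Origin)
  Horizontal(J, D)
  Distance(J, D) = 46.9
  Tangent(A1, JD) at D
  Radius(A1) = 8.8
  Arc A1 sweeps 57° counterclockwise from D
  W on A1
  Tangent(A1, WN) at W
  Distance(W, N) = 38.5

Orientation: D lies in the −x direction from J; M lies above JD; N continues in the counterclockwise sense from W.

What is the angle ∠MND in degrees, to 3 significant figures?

7.88°

J is at the origin; J and D share the same y with |JD| = 46.9 and D on the −x side, so D = (-46.9, 0.00). Since A1 is tangent to JD there, MD ⟂ JD, so M = D + (0, 8.8) = (-46.9, 8.80). On A1, D sits at bearing -90° from M; a 57° counterclockwise sweep puts W at bearing -33°, so W = M + 8.8·(cos -33°, sin -33°) = (-39.5, 4.01). Since A1 is tangent to WN there, MW ⟂ WN, so WN runs along (−sin -33°, cos -33°); with |WN| = 38.5, N = (-18.6, 36.3). Then cos ∠MND = NM·ND / (|NM||ND|), giving 7.88°.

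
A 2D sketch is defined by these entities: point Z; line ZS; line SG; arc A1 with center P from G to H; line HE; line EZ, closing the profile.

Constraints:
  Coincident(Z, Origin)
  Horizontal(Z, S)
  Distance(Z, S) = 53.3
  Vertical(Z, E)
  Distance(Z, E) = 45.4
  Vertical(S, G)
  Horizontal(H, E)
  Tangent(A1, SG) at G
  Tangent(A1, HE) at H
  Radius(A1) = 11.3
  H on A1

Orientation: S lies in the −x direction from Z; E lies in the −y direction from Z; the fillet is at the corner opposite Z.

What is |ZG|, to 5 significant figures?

63.275

Z is at the origin; ZS is horizontal with |ZS| = 53.3 and S on the −x side, so S = (-53.300, 0.0000). ZE is vertical with |ZE| = 45.4 and E on the −y side, so E = (0.0000, -45.400). The virtual corner opposite Z is at (-53.300, -45.400). The tangent condition forces PG to be normal to SG and the tangent condition forces PH to be normal to HE, with radius 11.3, so the center P sits 11.3 in from both sides at P = (-42.000, -34.100). That places the tangent points at G = (-53.300, -34.100) on SG and H = (-42.000, -45.400) on HE. Then |ZG| = |G − Z| = 63.275.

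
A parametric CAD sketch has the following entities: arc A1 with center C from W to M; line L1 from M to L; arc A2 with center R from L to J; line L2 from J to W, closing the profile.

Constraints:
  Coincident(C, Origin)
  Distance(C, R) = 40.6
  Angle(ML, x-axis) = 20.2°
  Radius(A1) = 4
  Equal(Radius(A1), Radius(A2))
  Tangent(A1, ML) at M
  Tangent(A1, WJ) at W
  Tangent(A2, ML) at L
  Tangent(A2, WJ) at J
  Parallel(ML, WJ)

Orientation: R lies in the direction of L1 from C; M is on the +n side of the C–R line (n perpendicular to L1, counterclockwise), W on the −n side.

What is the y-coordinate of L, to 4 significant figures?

17.77

The slot axis is L1's direction at 20.2°, so u = (cos 20.2°, sin 20.2°) = (0.9385, 0.3453) and n = (−sin 20.2°, cos 20.2°) = (-0.3453, 0.9385). C is at the origin and R lies 40.6 along u from C, so R = 40.6·u = (38.10, 14.02). Tangency of A1 to both parallel lines with radius 4.0 puts M and W at C ± 4.0·n: M = (-1.381, 3.754), W = (1.381, -3.754). Equal radii place L and J the same way about R: L = R + 4.0·n = (36.72, 17.77), J = R − 4.0·n = (39.48, 10.27). So L.y = 17.77.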